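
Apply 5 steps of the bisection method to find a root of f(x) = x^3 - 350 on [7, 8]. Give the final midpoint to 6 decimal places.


f(x) = x^3 - 350
f(7) = -7 < 0
f(8) = 162 > 0

Step 1: midpoint = (7.000000 + 8.000000)/2 = 7.500000
  f(7.500000) = 71.875000
  f(mid) > 0, so root is in [7.000000, 7.500000]

Step 2: midpoint = (7.000000 + 7.500000)/2 = 7.250000
  f(7.250000) = 31.078125
  f(mid) > 0, so root is in [7.000000, 7.250000]

Step 3: midpoint = (7.000000 + 7.250000)/2 = 7.125000
  f(7.125000) = 11.705078
  f(mid) > 0, so root is in [7.000000, 7.125000]

Step 4: midpoint = (7.000000 + 7.125000)/2 = 7.062500
  f(7.062500) = 2.269775
  f(mid) > 0, so root is in [7.000000, 7.062500]

Step 5: midpoint = (7.000000 + 7.062500)/2 = 7.031250
  f(7.031250) = -2.385712
  f(mid) < 0, so root is in [7.031250, 7.062500]

midpoint = 7.031250


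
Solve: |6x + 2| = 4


An absolute value equation |expr| = 4 gives two cases:
Case 1: 6x + 2 = 4
  6x = 2, so x = 1/3
Case 2: 6x + 2 = -4
  6x = -6, so x = -1

x = -1, x = 1/3


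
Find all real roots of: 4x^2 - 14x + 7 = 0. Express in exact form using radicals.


Using the quadratic formula: x = (-b ± sqrt(b^2 - 4ac)) / (2a)
Here a = 4, b = -14, c = 7
Discriminant = b^2 - 4ac = (-14)^2 - 4(4)(7) = 196 - 112 = 84
Since discriminant = 84 > 0, there are two real roots.
x = (14 ± 2*sqrt(21)) / 8
Simplifying: x = (7 ± sqrt(21)) / 4
Numerically: x ≈ 2.8956 or x ≈ 0.6044

x = (7 + sqrt(21)) / 4 or x = (7 - sqrt(21)) / 4


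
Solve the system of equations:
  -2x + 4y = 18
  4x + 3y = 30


Using Cramer's rule:
Determinant D = (-2)(3) - (4)(4) = -6 - 16 = -22
Dx = (18)(3) - (30)(4) = 54 - 120 = -66
Dy = (-2)(30) - (4)(18) = -60 - 72 = -132
x = Dx/D = -66/-22 = 3
y = Dy/D = -132/-22 = 6

x = 3, y = 6


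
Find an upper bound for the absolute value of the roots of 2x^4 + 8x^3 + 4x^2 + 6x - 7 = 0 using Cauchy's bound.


Cauchy's bound: all roots r satisfy |r| <= 1 + max(|a_i/a_n|) for i = 0,...,n-1
where a_n is the leading coefficient.

Coefficients: [2, 8, 4, 6, -7]
Leading coefficient a_n = 2
Ratios |a_i/a_n|: 4, 2, 3, 7/2
Maximum ratio: 4
Cauchy's bound: |r| <= 1 + 4 = 5

Upper bound = 5


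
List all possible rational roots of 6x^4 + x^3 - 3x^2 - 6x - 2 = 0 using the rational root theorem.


Rational root theorem: possible roots are ±p/q where:
  p divides the constant term (-2): p ∈ {1, 2}
  q divides the leading coefficient (6): q ∈ {1, 2, 3, 6}

All possible rational roots: -2, -1, -2/3, -1/2, -1/3, -1/6, 1/6, 1/3, 1/2, 2/3, 1, 2

-2, -1, -2/3, -1/2, -1/3, -1/6, 1/6, 1/3, 1/2, 2/3, 1, 2


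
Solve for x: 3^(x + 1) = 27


Express both sides with the same base.
27 = 3^3
Since the bases match, equate exponents: x + 1 = 3
So x = 3 - (1) = 2

x = 2


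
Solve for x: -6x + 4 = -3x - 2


Starting with: -6x + 4 = -3x - 2
Move all x terms to left: (-6 + 3)x = -2 - 4
Simplify: -3x = -6
Divide both sides by -3: x = 2

x = 2


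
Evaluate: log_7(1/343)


We need the exponent such that 7^? = 1/343
7^(-3) = 1/7^3 = 1/343
Therefore log_7(1/343) = -3

-3


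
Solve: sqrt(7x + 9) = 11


Square both sides: 7x + 9 = 11^2 = 121
7x = 121 - 9 = 112
x = 16
Check: sqrt(7*16 + 9) = sqrt(121) = 11 ✓

x = 16


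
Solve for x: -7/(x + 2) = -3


Multiply both sides by (x + 2): -7 = -3(x + 2)
Distribute: -7 = -3x - 6
-3x = -7 + 6 = -1
x = 1/3

x = 1/3


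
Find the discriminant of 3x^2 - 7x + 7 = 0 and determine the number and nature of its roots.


For ax^2 + bx + c = 0, discriminant D = b^2 - 4ac
Here a = 3, b = -7, c = 7
D = (-7)^2 - 4(3)(7) = 49 - 84 = -35

D = -35 < 0
The equation has no real roots (2 complex conjugate roots).

Discriminant = -35, no real roots (2 complex conjugate roots)


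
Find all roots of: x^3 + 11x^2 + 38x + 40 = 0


Let p(x) = x^3 + 11x^2 + 38x + 40. By the rational root theorem (leading coefficient 1), any rational root is an integer divisor of 40: try ±1, ±2, ... in turn.
Test x = 1: value = 90 ≠ 0.
Test x = -1: value = 12 ≠ 0.
Test x = 2: value = 168 ≠ 0.
Test x = -2: value = 0 ✓, so (x + 2) is a factor.
Synthetic division by (x + 2): bring down 1; 1(-2) + 11 = 9; 9(-2) + 38 = 20; 20(-2) + 40 = 0 → quotient x^2 + 9x + 20, remainder 0.
Solve the quadratic x^2 + 9x + 20 = 0: discriminant = 9^2 - 4(1)(20) = 81 - 80 = 1.
sqrt(1) = 1, so x = (-9 ± 1)/2: x = -4 or x = -5.
Collecting all roots found:

x = -5, x = -4, x = -2


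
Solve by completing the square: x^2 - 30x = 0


Start: x^2 - 30x + 0 = 0
Move constant: x^2 - 30x = 0
Half of -30 is -15, squared is 225
Add 225 to both sides: x^2 - 30x + 225 = 225
(x - 15)^2 = 225
x - 15 = ±15
x = 15 + 15 = 30 or x = 15 - 15 = 0

x = 0, x = 30


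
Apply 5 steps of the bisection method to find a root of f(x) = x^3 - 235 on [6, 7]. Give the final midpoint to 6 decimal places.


f(x) = x^3 - 235
f(6) = -19 < 0
f(7) = 108 > 0

Step 1: midpoint = (6.000000 + 7.000000)/2 = 6.500000
  f(6.500000) = 39.625000
  f(mid) > 0, so root is in [6.000000, 6.500000]

Step 2: midpoint = (6.000000 + 6.500000)/2 = 6.250000
  f(6.250000) = 9.140625
  f(mid) > 0, so root is in [6.000000, 6.250000]

Step 3: midpoint = (6.000000 + 6.250000)/2 = 6.125000
  f(6.125000) = -5.216797
  f(mid) < 0, so root is in [6.125000, 6.250000]

Step 4: midpoint = (6.125000 + 6.250000)/2 = 6.187500
  f(6.187500) = 1.889404
  f(mid) > 0, so root is in [6.125000, 6.187500]

Step 5: midpoint = (6.125000 + 6.187500)/2 = 6.156250
  f(6.156250) = -1.681732
  f(mid) < 0, so root is in [6.156250, 6.187500]

midpoint = 6.156250


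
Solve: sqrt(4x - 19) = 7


Square both sides: 4x - 19 = 7^2 = 49
4x = 49 + 19 = 68
x = 17
Check: sqrt(4*17 - 19) = sqrt(49) = 7 ✓

x = 17


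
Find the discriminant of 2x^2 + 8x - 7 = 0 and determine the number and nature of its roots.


For ax^2 + bx + c = 0, discriminant D = b^2 - 4ac
Here a = 2, b = 8, c = -7
D = (8)^2 - 4(2)(-7) = 64 + 56 = 120

D = 120 > 0 but not a perfect square
The equation has 2 distinct real irrational roots.

Discriminant = 120, 2 distinct real irrational roots


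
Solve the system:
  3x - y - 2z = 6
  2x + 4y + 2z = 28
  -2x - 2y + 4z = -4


Using Cramer's rule. Expand each determinant along the first row.
D  = 3*[4*4 - 2*(-2)] - (-1)*[2*4 - 2*(-2)] + (-2)*[2*(-2) - 4*(-2)]
  = 3*(20) - (-1)*(12) + (-2)*(4) = 64
Dx = 6*[4*4 - 2*(-2)] - (-1)*[28*4 - 2*(-4)] + (-2)*[28*(-2) - 4*(-4)]
  = 6*(20) - (-1)*(120) + (-2)*(-40) = 320
Dy = 3*[28*4 - 2*(-4)] - 6*[2*4 - 2*(-2)] + (-2)*[2*(-4) - 28*(-2)]
  = 3*(120) - 6*(12) + (-2)*(48) = 192
Dz = 3*[4*(-4) - 28*(-2)] - (-1)*[2*(-4) - 28*(-2)] + 6*[2*(-2) - 4*(-2)]
  = 3*(40) - (-1)*(48) + 6*(4) = 192
x = Dx/D = 320/64 = 5, y = Dy/D = 192/64 = 3, z = Dz/D = 192/64 = 3
Check eq1: (3)(5) + (-1)(3) + (-2)(3) = 6 = 6 ✓
Check eq2: (2)(5) + (4)(3) + (2)(3) = 28 = 28 ✓
Check eq3: (-2)(5) + (-2)(3) + (4)(3) = -4 = -4 ✓

x = 5, y = 3, z = 3


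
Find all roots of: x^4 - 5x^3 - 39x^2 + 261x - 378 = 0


Let p(x) = x^4 - 5x^3 - 39x^2 + 261x - 378. By the rational root theorem (leading coefficient 1), any rational root is an integer divisor of 378: try ±1, ±2, ... in turn.
Test x = 1: value = -160 ≠ 0.
Test x = -1: value = -672 ≠ 0.
Test x = 2: value = -36 ≠ 0.
Test x = -2: value = -1000 ≠ 0.
Test x = 3: value = 0 ✓, so (x - 3) is a factor.
Synthetic division by (x - 3): bring down 1; 1(3) - 5 = -2; (-2)(3) - 39 = -45; (-45)(3) + 261 = 126; 126(3) - 378 = 0 → quotient x^3 - 2x^2 - 45x + 126, remainder 0.
Continue with the quotient x^3 - 2x^2 - 45x + 126 (candidates must divide 126; re-test x = 3 first in case it repeats).
Test x = 3: value = 0 ✓, so (x - 3) is a factor.
Synthetic division by (x - 3): bring down 1; 1(3) - 2 = 1; 1(3) - 45 = -42; (-42)(3) + 126 = 0 → quotient x^2 + x - 42, remainder 0.
Solve the quadratic x^2 + x - 42 = 0: discriminant = 1^2 - 4(1)(-42) = 1 + 168 = 169.
sqrt(169) = 13, so x = (-1 ± 13)/2: x = 6 or x = -7.
Collecting all roots found:

x = -7, x = 3 (multiplicity 2), x = 6


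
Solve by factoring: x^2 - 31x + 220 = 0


We need two numbers that multiply to 220 and add to -31.
Those numbers are -20 and -11 (since (-20) * (-11) = 220 and (-20) + (-11) = -31).
So x^2 - 31x + 220 = (x - 20)(x - 11) = 0
Setting each factor to zero: x = 20 or x = 11

x = 11, x = 20


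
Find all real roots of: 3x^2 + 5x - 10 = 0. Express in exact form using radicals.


Using the quadratic formula: x = (-b ± sqrt(b^2 - 4ac)) / (2a)
Here a = 3, b = 5, c = -10
Discriminant = b^2 - 4ac = 5^2 - 4(3)(-10) = 25 + 120 = 145
Since discriminant = 145 > 0, there are two real roots.
x = (-5 ± sqrt(145)) / 6
Numerically: x ≈ 1.1736 or x ≈ -2.8403

x = (-5 + sqrt(145)) / 6 or x = (-5 - sqrt(145)) / 6


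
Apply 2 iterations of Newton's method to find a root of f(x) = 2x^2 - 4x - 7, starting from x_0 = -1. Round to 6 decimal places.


Newton's method: x_(n+1) = x_n - f(x_n)/f'(x_n)
f(x) = 2x^2 - 4x - 7
f'(x) = 4x - 4

Iteration 1:
  f(-1.000000) = -1.000000
  f'(-1.000000) = -8.000000
  x_1 = -1.000000 - (-1.000000)/(-8.000000) = -1.125000

Iteration 2:
  f(-1.125000) = 0.031250
  f'(-1.125000) = -8.500000
  x_2 = -1.125000 - (0.031250)/(-8.500000) = -1.121324

x_2 = -1.121324


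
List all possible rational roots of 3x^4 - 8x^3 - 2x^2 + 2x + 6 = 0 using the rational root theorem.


Rational root theorem: possible roots are ±p/q where:
  p divides the constant term (6): p ∈ {1, 2, 3, 6}
  q divides the leading coefficient (3): q ∈ {1, 3}

All possible rational roots: -6, -3, -2, -1, -2/3, -1/3, 1/3, 2/3, 1, 2, 3, 6

-6, -3, -2, -1, -2/3, -1/3, 1/3, 2/3, 1, 2, 3, 6


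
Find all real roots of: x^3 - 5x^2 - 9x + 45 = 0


Let p(x) = x^3 - 5x^2 - 9x + 45. By the rational root theorem (leading coefficient 1), any rational root is an integer divisor of 45: try ±1, ±2, ... in turn.
Test x = 1: value = 32 ≠ 0.
Test x = -1: value = 48 ≠ 0.
Test x = 3: value = 0 ✓, so (x - 3) is a factor.
Synthetic division by (x - 3): bring down 1; 1(3) - 5 = -2; (-2)(3) - 9 = -15; (-15)(3) + 45 = 0 → quotient x^2 - 2x - 15, remainder 0.
Solve the quadratic x^2 - 2x - 15 = 0: discriminant = (-2)^2 - 4(1)(-15) = 4 + 60 = 64.
sqrt(64) = 8, so x = (2 ± 8)/2: x = 5 or x = -3.

x = -3, x = 3, x = 5


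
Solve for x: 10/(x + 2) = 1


Multiply both sides by (x + 2): 10 = 1(x + 2)
Distribute: 10 = x + 2
x = 10 - 2 = 8
x = 8

x = 8


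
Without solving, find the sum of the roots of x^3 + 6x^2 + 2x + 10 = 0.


By Vieta's formulas for x^3 + bx^2 + cx + d = 0:
  r1 + r2 + r3 = -b/a = -6
  r1*r2 + r1*r3 + r2*r3 = c/a = 2
  r1*r2*r3 = -d/a = -10


Sum = -6


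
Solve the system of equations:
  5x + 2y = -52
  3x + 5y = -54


Using Cramer's rule:
Determinant D = (5)(5) - (3)(2) = 25 - 6 = 19
Dx = (-52)(5) - (-54)(2) = -260 + 108 = -152
Dy = (5)(-54) - (3)(-52) = -270 + 156 = -114
x = Dx/D = -152/19 = -8
y = Dy/D = -114/19 = -6

x = -8, y = -6


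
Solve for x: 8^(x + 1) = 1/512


Express both sides with the same base.
1/512 = 8^(-3)
Since the bases match, equate exponents: x + 1 = -3
So x = -3 - (1) = -4

x = -4


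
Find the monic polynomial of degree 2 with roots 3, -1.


A monic polynomial with roots 3, -1 is:
p(x) = (x - 3)(x + 1)
After multiplying by (x - 3): x - 3
After multiplying by (x + 1): x^2 - 2x - 3

x^2 - 2x - 3


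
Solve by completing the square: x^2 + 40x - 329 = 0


Start: x^2 + 40x - 329 = 0
Move constant: x^2 + 40x = 329
Half of 40 is 20, squared is 400
Add 400 to both sides: x^2 + 40x + 400 = 729
(x + 20)^2 = 729
x + 20 = ±27
x = -20 + 27 = 7 or x = -20 - 27 = -47

x = -47, x = 7


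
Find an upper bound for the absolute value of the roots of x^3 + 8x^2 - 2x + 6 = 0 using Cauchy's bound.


Cauchy's bound: all roots r satisfy |r| <= 1 + max(|a_i/a_n|) for i = 0,...,n-1
where a_n is the leading coefficient.

Coefficients: [1, 8, -2, 6]
Leading coefficient a_n = 1
Ratios |a_i/a_n|: 8, 2, 6
Maximum ratio: 8
Cauchy's bound: |r| <= 1 + 8 = 9

Upper bound = 9


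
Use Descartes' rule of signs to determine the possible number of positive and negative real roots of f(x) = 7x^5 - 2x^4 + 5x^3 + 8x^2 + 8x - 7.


Descartes' rule of signs:

For positive roots, count sign changes in f(x) = 7x^5 - 2x^4 + 5x^3 + 8x^2 + 8x - 7:
Signs of coefficients: +, -, +, +, +, -
Number of sign changes: 3
Possible positive real roots: 3, 1

For negative roots, examine f(-x) = -7x^5 - 2x^4 - 5x^3 + 8x^2 - 8x - 7:
Signs of coefficients: -, -, -, +, -, -
Number of sign changes: 2
Possible negative real roots: 2, 0

Positive roots: 3 or 1; Negative roots: 2 or 0


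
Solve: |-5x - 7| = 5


An absolute value equation |expr| = 5 gives two cases:
Case 1: -5x - 7 = 5
  -5x = 12, so x = -12/5
Case 2: -5x - 7 = -5
  -5x = 2, so x = -2/5

x = -12/5, x = -2/5


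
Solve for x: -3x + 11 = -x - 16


Starting with: -3x + 11 = -x - 16
Move all x terms to left: (-3 + 1)x = -16 - 11
Simplify: -2x = -27
Divide both sides by -2: x = 27/2

x = 27/2


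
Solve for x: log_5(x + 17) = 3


Convert to exponential form: x + 17 = 5^3 = 125
x = 125 - 17 = 108
Check: log_5(108 + 17) = log_5(125) = log_5(125) = 3 ✓

x = 108


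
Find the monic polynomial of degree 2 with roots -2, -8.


A monic polynomial with roots -2, -8 is:
p(x) = (x + 2)(x + 8)
After multiplying by (x + 2): x + 2
After multiplying by (x + 8): x^2 + 10x + 16

x^2 + 10x + 16


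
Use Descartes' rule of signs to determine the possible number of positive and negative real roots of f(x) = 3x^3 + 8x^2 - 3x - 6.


Descartes' rule of signs:

For positive roots, count sign changes in f(x) = 3x^3 + 8x^2 - 3x - 6:
Signs of coefficients: +, +, -, -
Number of sign changes: 1
Possible positive real roots: 1

For negative roots, examine f(-x) = -3x^3 + 8x^2 + 3x - 6:
Signs of coefficients: -, +, +, -
Number of sign changes: 2
Possible negative real roots: 2, 0

Positive roots: 1; Negative roots: 2 or 0


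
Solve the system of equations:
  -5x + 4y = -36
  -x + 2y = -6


Using Cramer's rule:
Determinant D = (-5)(2) - (-1)(4) = -10 + 4 = -6
Dx = (-36)(2) - (-6)(4) = -72 + 24 = -48
Dy = (-5)(-6) - (-1)(-36) = 30 - 36 = -6
x = Dx/D = -48/-6 = 8
y = Dy/D = -6/-6 = 1

x = 8, y = 1


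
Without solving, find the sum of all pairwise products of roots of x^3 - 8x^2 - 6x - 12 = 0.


By Vieta's formulas for x^3 + bx^2 + cx + d = 0:
  r1 + r2 + r3 = -b/a = 8
  r1*r2 + r1*r3 + r2*r3 = c/a = -6
  r1*r2*r3 = -d/a = 12


Sum of pairwise products = -6


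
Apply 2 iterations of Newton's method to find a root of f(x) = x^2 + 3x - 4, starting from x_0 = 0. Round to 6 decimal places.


Newton's method: x_(n+1) = x_n - f(x_n)/f'(x_n)
f(x) = x^2 + 3x - 4
f'(x) = 2x + 3

Iteration 1:
  f(0.000000) = -4.000000
  f'(0.000000) = 3.000000
  x_1 = 0.000000 - (-4.000000)/(3.000000) = 1.333333

Iteration 2:
  f(1.333333) = 1.777778
  f'(1.333333) = 5.666667
  x_2 = 1.333333 - (1.777778)/(5.666667) = 1.019608

x_2 = 1.019608


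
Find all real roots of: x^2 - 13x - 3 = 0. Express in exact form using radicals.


Using the quadratic formula: x = (-b ± sqrt(b^2 - 4ac)) / (2a)
Here a = 1, b = -13, c = -3
Discriminant = b^2 - 4ac = (-13)^2 - 4(1)(-3) = 169 + 12 = 181
Since discriminant = 181 > 0, there are two real roots.
x = (13 ± sqrt(181)) / 2
Numerically: x ≈ 13.2268 or x ≈ -0.2268

x = (13 + sqrt(181)) / 2 or x = (13 - sqrt(181)) / 2


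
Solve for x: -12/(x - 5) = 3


Multiply both sides by (x - 5): -12 = 3(x - 5)
Distribute: -12 = 3x - 15
3x = -12 + 15 = 3
x = 1

x = 1


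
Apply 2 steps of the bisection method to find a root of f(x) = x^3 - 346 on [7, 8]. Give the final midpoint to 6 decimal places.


f(x) = x^3 - 346
f(7) = -3 < 0
f(8) = 166 > 0

Step 1: midpoint = (7.000000 + 8.000000)/2 = 7.500000
  f(7.500000) = 75.875000
  f(mid) > 0, so root is in [7.000000, 7.500000]

Step 2: midpoint = (7.000000 + 7.500000)/2 = 7.250000
  f(7.250000) = 35.078125
  f(mid) > 0, so root is in [7.000000, 7.250000]

midpoint = 7.250000


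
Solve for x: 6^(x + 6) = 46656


Express both sides with the same base.
46656 = 6^6
Since the bases match, equate exponents: x + 6 = 6
So x = 6 - (6) = 0

x = 0


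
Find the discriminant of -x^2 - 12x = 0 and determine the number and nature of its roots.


For ax^2 + bx + c = 0, discriminant D = b^2 - 4ac
Here a = -1, b = -12, c = 0
D = (-12)^2 - 4(-1)(0) = 144 - 0 = 144

D = 144 > 0 and is a perfect square (sqrt = 12)
The equation has 2 distinct real rational roots.

Discriminant = 144, 2 distinct real rational roots


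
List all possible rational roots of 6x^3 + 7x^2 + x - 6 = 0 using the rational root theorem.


Rational root theorem: possible roots are ±p/q where:
  p divides the constant term (-6): p ∈ {1, 2, 3, 6}
  q divides the leading coefficient (6): q ∈ {1, 2, 3, 6}

All possible rational roots: -6, -3, -2, -3/2, -1, -2/3, -1/2, -1/3, -1/6, 1/6, 1/3, 1/2, 2/3, 1, 3/2, 2, 3, 6

-6, -3, -2, -3/2, -1, -2/3, -1/2, -1/3, -1/6, 1/6, 1/3, 1/2, 2/3, 1, 3/2, 2, 3, 6


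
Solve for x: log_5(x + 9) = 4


Convert to exponential form: x + 9 = 5^4 = 625
x = 625 - 9 = 616
Check: log_5(616 + 9) = log_5(625) = log_5(625) = 4 ✓

x = 616


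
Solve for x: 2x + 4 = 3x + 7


Starting with: 2x + 4 = 3x + 7
Move all x terms to left: (2 - 3)x = 7 - 4
Simplify: -x = 3
Divide both sides by -1: x = -3

x = -3


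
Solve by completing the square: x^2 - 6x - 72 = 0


Start: x^2 - 6x - 72 = 0
Move constant: x^2 - 6x = 72
Half of -6 is -3, squared is 9
Add 9 to both sides: x^2 - 6x + 9 = 81
(x - 3)^2 = 81
x - 3 = ±9
x = 3 + 9 = 12 or x = 3 - 9 = -6

x = -6, x = 12


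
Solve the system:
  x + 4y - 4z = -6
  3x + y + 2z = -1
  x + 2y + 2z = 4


Using Cramer's rule. Expand each determinant along the first row.
D  = 1*[1*2 - 2*2] - 4*[3*2 - 2*1] + (-4)*[3*2 - 1*1]
  = 1*(-2) - 4*(4) + (-4)*(5) = -38
Dx = (-6)*[1*2 - 2*2] - 4*[(-1)*2 - 2*4] + (-4)*[(-1)*2 - 1*4]
  = (-6)*(-2) - 4*(-10) + (-4)*(-6) = 76
Dy = 1*[(-1)*2 - 2*4] - (-6)*[3*2 - 2*1] + (-4)*[3*4 - (-1)*1]
  = 1*(-10) - (-6)*(4) + (-4)*(13) = -38
Dz = 1*[1*4 - (-1)*2] - 4*[3*4 - (-1)*1] + (-6)*[3*2 - 1*1]
  = 1*(6) - 4*(13) + (-6)*(5) = -76
x = Dx/D = 76/-38 = -2, y = Dy/D = -38/-38 = 1, z = Dz/D = -76/-38 = 2
Check eq1: (1)(-2) + (4)(1) + (-4)(2) = -6 = -6 ✓
Check eq2: (3)(-2) + (1)(1) + (2)(2) = -1 = -1 ✓
Check eq3: (1)(-2) + (2)(1) + (2)(2) = 4 = 4 ✓

x = -2, y = 1, z = 2


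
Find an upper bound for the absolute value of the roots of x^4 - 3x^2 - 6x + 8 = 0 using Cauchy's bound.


Cauchy's bound: all roots r satisfy |r| <= 1 + max(|a_i/a_n|) for i = 0,...,n-1
where a_n is the leading coefficient.

Coefficients: [1, 0, -3, -6, 8]
Leading coefficient a_n = 1
Ratios |a_i/a_n|: 0, 3, 6, 8
Maximum ratio: 8
Cauchy's bound: |r| <= 1 + 8 = 9

Upper bound = 9


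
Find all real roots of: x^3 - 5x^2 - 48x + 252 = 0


Let p(x) = x^3 - 5x^2 - 48x + 252. By the rational root theorem (leading coefficient 1), any rational root is an integer divisor of 252: try ±1, ±2, ... in turn.
Test x = 1: value = 200 ≠ 0.
Test x = -1: value = 294 ≠ 0.
Test x = 2: value = 144 ≠ 0.
Test x = -2: value = 320 ≠ 0.
Test x = 3: value = 90 ≠ 0.
Test x = -3: value = 324 ≠ 0.
Test x = 4: value = 44 ≠ 0.
Test x = -4: value = 300 ≠ 0.
Test x = 6: value = 0 ✓, so (x - 6) is a factor.
Synthetic division by (x - 6): bring down 1; 1(6) - 5 = 1; 1(6) - 48 = -42; (-42)(6) + 252 = 0 → quotient x^2 + x - 42, remainder 0.
Solve the quadratic x^2 + x - 42 = 0: discriminant = 1^2 - 4(1)(-42) = 1 + 168 = 169.
sqrt(169) = 13, so x = (-1 ± 13)/2: x = 6 or x = -7.

x = -7, x = 6 (multiplicity 2)


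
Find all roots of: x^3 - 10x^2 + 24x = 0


The constant term is 0, so x = 0 is a root. Factor out x:
  x^2 - 10x + 24 = 0
Solve the quadratic x^2 - 10x + 24 = 0: discriminant = (-10)^2 - 4(1)(24) = 100 - 96 = 4.
sqrt(4) = 2, so x = (10 ± 2)/2: x = 6 or x = 4.
Collecting all roots found:

x = 0, x = 4, x = 6


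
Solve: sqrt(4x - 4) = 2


Square both sides: 4x - 4 = 2^2 = 4
4x = 4 + 4 = 8
x = 2
Check: sqrt(4*2 - 4) = sqrt(4) = 2 ✓

x = 2


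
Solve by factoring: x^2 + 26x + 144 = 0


We need two numbers that multiply to 144 and add to 26.
Those numbers are 18 and 8 (since 18 * 8 = 144 and 18 + 8 = 26).
So x^2 + 26x + 144 = (x + 18)(x + 8) = 0
Setting each factor to zero: x = -18 or x = -8

x = -18, x = -8


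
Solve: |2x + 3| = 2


An absolute value equation |expr| = 2 gives two cases:
Case 1: 2x + 3 = 2
  2x = -1, so x = -1/2
Case 2: 2x + 3 = -2
  2x = -5, so x = -5/2

x = -5/2, x = -1/2


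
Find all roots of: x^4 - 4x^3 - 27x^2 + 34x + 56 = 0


Let p(x) = x^4 - 4x^3 - 27x^2 + 34x + 56. By the rational root theorem (leading coefficient 1), any rational root is an integer divisor of 56: try ±1, ±2, ... in turn.
Test x = 1: value = 60 ≠ 0.
Test x = -1: value = 0 ✓, so (x + 1) is a factor.
Synthetic division by (x + 1): bring down 1; 1(-1) - 4 = -5; (-5)(-1) - 27 = -22; (-22)(-1) + 34 = 56; 56(-1) + 56 = 0 → quotient x^3 - 5x^2 - 22x + 56, remainder 0.
Continue with the quotient x^3 - 5x^2 - 22x + 56 (candidates must divide 56; re-test x = -1 first in case it repeats).
Test x = -1: value = 72 ≠ 0.
Test x = 2: value = 0 ✓, so (x - 2) is a factor.
Synthetic division by (x - 2): bring down 1; 1(2) - 5 = -3; (-3)(2) - 22 = -28; (-28)(2) + 56 = 0 → quotient x^2 - 3x - 28, remainder 0.
Solve the quadratic x^2 - 3x - 28 = 0: discriminant = (-3)^2 - 4(1)(-28) = 9 + 112 = 121.
sqrt(121) = 11, so x = (3 ± 11)/2: x = 7 or x = -4.
Collecting all roots found:

x = -4, x = -1, x = 2, x = 7


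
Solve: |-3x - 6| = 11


An absolute value equation |expr| = 11 gives two cases:
Case 1: -3x - 6 = 11
  -3x = 17, so x = -17/3
Case 2: -3x - 6 = -11
  -3x = -5, so x = 5/3

x = -17/3, x = 5/3


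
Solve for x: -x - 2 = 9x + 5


Starting with: -x - 2 = 9x + 5
Move all x terms to left: (-1 - 9)x = 5 + 2
Simplify: -10x = 7
Divide both sides by -10: x = -7/10

x = -7/10


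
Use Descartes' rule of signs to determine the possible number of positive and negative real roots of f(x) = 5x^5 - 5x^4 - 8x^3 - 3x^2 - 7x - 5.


Descartes' rule of signs:

For positive roots, count sign changes in f(x) = 5x^5 - 5x^4 - 8x^3 - 3x^2 - 7x - 5:
Signs of coefficients: +, -, -, -, -, -
Number of sign changes: 1
Possible positive real roots: 1

For negative roots, examine f(-x) = -5x^5 - 5x^4 + 8x^3 - 3x^2 + 7x - 5:
Signs of coefficients: -, -, +, -, +, -
Number of sign changes: 4
Possible negative real roots: 4, 2, 0

Positive roots: 1; Negative roots: 4 or 2 or 0


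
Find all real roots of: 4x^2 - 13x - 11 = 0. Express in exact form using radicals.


Using the quadratic formula: x = (-b ± sqrt(b^2 - 4ac)) / (2a)
Here a = 4, b = -13, c = -11
Discriminant = b^2 - 4ac = (-13)^2 - 4(4)(-11) = 169 + 176 = 345
Since discriminant = 345 > 0, there are two real roots.
x = (13 ± sqrt(345)) / 8
Numerically: x ≈ 3.9468 or x ≈ -0.6968

x = (13 + sqrt(345)) / 8 or x = (13 - sqrt(345)) / 8


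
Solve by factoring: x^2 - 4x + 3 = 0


We need two numbers that multiply to 3 and add to -4.
Those numbers are -1 and -3 (since (-1) * (-3) = 3 and (-1) + (-3) = -4).
So x^2 - 4x + 3 = (x - 1)(x - 3) = 0
Setting each factor to zero: x = 1 or x = 3

x = 1, x = 3


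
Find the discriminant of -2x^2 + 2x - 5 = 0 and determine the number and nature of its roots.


For ax^2 + bx + c = 0, discriminant D = b^2 - 4ac
Here a = -2, b = 2, c = -5
D = (2)^2 - 4(-2)(-5) = 4 - 40 = -36

D = -36 < 0
The equation has no real roots (2 complex conjugate roots).

Discriminant = -36, no real roots (2 complex conjugate roots)


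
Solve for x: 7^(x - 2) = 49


Express both sides with the same base.
49 = 7^2
Since the bases match, equate exponents: x - 2 = 2
So x = 2 - (-2) = 4

x = 4


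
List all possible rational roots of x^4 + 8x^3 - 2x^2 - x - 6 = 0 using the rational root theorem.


Rational root theorem: possible roots are ±p/q where:
  p divides the constant term (-6): p ∈ {1, 2, 3, 6}
  q divides the leading coefficient (1): q ∈ {1}

All possible rational roots: -6, -3, -2, -1, 1, 2, 3, 6

-6, -3, -2, -1, 1, 2, 3, 6


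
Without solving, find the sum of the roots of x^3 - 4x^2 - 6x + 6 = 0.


By Vieta's formulas for x^3 + bx^2 + cx + d = 0:
  r1 + r2 + r3 = -b/a = 4
  r1*r2 + r1*r3 + r2*r3 = c/a = -6
  r1*r2*r3 = -d/a = -6


Sum = 4


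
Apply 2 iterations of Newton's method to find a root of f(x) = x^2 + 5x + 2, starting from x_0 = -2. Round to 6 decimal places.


Newton's method: x_(n+1) = x_n - f(x_n)/f'(x_n)
f(x) = x^2 + 5x + 2
f'(x) = 2x + 5

Iteration 1:
  f(-2.000000) = -4.000000
  f'(-2.000000) = 1.000000
  x_1 = -2.000000 - (-4.000000)/(1.000000) = 2.000000

Iteration 2:
  f(2.000000) = 16.000000
  f'(2.000000) = 9.000000
  x_2 = 2.000000 - (16.000000)/(9.000000) = 0.222222

x_2 = 0.222222


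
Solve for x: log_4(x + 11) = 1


Convert to exponential form: x + 11 = 4^1 = 4
x = 4 - 11 = -7
Check: log_4(-7 + 11) = log_4(4) = log_4(4) = 1 ✓

x = -7


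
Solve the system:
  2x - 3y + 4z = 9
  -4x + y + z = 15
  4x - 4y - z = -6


Using Cramer's rule. Expand each determinant along the first row.
D  = 2*[1*(-1) - 1*(-4)] - (-3)*[(-4)*(-1) - 1*4] + 4*[(-4)*(-4) - 1*4]
  = 2*(3) - (-3)*(0) + 4*(12) = 54
Dx = 9*[1*(-1) - 1*(-4)] - (-3)*[15*(-1) - 1*(-6)] + 4*[15*(-4) - 1*(-6)]
  = 9*(3) - (-3)*(-9) + 4*(-54) = -216
Dy = 2*[15*(-1) - 1*(-6)] - 9*[(-4)*(-1) - 1*4] + 4*[(-4)*(-6) - 15*4]
  = 2*(-9) - 9*(0) + 4*(-36) = -162
Dz = 2*[1*(-6) - 15*(-4)] - (-3)*[(-4)*(-6) - 15*4] + 9*[(-4)*(-4) - 1*4]
  = 2*(54) - (-3)*(-36) + 9*(12) = 108
x = Dx/D = -216/54 = -4, y = Dy/D = -162/54 = -3, z = Dz/D = 108/54 = 2
Check eq1: (2)(-4) + (-3)(-3) + (4)(2) = 9 = 9 ✓
Check eq2: (-4)(-4) + (1)(-3) + (1)(2) = 15 = 15 ✓
Check eq3: (4)(-4) + (-4)(-3) + (-1)(2) = -6 = -6 ✓

x = -4, y = -3, z = 2


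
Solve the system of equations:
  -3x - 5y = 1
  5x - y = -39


Using Cramer's rule:
Determinant D = (-3)(-1) - (5)(-5) = 3 + 25 = 28
Dx = (1)(-1) - (-39)(-5) = -1 - 195 = -196
Dy = (-3)(-39) - (5)(1) = 117 - 5 = 112
x = Dx/D = -196/28 = -7
y = Dy/D = 112/28 = 4

x = -7, y = 4


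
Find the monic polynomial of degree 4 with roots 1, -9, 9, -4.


A monic polynomial with roots 1, -9, 9, -4 is:
p(x) = (x - 1)(x + 9)(x - 9)(x + 4)
After multiplying by (x - 1): x - 1
After multiplying by (x + 9): x^2 + 8x - 9
After multiplying by (x - 9): x^3 - x^2 - 81x + 81
After multiplying by (x + 4): x^4 + 3x^3 - 85x^2 - 243x + 324

x^4 + 3x^3 - 85x^2 - 243x + 324


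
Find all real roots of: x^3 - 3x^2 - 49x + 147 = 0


Let p(x) = x^3 - 3x^2 - 49x + 147. By the rational root theorem (leading coefficient 1), any rational root is an integer divisor of 147: try ±1, ±2, ... in turn.
Test x = 1: value = 96 ≠ 0.
Test x = -1: value = 192 ≠ 0.
Test x = 3: value = 0 ✓, so (x - 3) is a factor.
Synthetic division by (x - 3): bring down 1; 1(3) - 3 = 0; 0(3) - 49 = -49; (-49)(3) + 147 = 0 → quotient x^2 - 49, remainder 0.
Solve the quadratic x^2 - 49 = 0: discriminant = 0^2 - 4(1)(-49) = 0 + 196 = 196.
sqrt(196) = 14, so x = (0 ± 14)/2: x = 7 or x = -7.

x = -7, x = 3, x = 7


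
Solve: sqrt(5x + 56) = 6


Square both sides: 5x + 56 = 6^2 = 36
5x = 36 - 56 = -20
x = -4
Check: sqrt(5*(-4) + 56) = sqrt(36) = 6 ✓

x = -4


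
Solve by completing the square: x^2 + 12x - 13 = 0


Start: x^2 + 12x - 13 = 0
Move constant: x^2 + 12x = 13
Half of 12 is 6, squared is 36
Add 36 to both sides: x^2 + 12x + 36 = 49
(x + 6)^2 = 49
x + 6 = ±7
x = -6 + 7 = 1 or x = -6 - 7 = -13

x = -13, x = 1


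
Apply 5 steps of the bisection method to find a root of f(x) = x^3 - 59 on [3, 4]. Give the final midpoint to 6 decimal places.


f(x) = x^3 - 59
f(3) = -32 < 0
f(4) = 5 > 0

Step 1: midpoint = (3.000000 + 4.000000)/2 = 3.500000
  f(3.500000) = -16.125000
  f(mid) < 0, so root is in [3.500000, 4.000000]

Step 2: midpoint = (3.500000 + 4.000000)/2 = 3.750000
  f(3.750000) = -6.265625
  f(mid) < 0, so root is in [3.750000, 4.000000]

Step 3: midpoint = (3.750000 + 4.000000)/2 = 3.875000
  f(3.875000) = -0.814453
  f(mid) < 0, so root is in [3.875000, 4.000000]

Step 4: midpoint = (3.875000 + 4.000000)/2 = 3.937500
  f(3.937500) = 2.046631
  f(mid) > 0, so root is in [3.875000, 3.937500]

Step 5: midpoint = (3.875000 + 3.937500)/2 = 3.906250
  f(3.906250) = 0.604645
  f(mid) > 0, so root is in [3.875000, 3.906250]

midpoint = 3.906250


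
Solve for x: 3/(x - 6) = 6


Multiply both sides by (x - 6): 3 = 6(x - 6)
Distribute: 3 = 6x - 36
6x = 3 + 36 = 39
x = 13/2

x = 13/2


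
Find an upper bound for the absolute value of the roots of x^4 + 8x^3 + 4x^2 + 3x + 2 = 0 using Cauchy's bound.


Cauchy's bound: all roots r satisfy |r| <= 1 + max(|a_i/a_n|) for i = 0,...,n-1
where a_n is the leading coefficient.

Coefficients: [1, 8, 4, 3, 2]
Leading coefficient a_n = 1
Ratios |a_i/a_n|: 8, 4, 3, 2
Maximum ratio: 8
Cauchy's bound: |r| <= 1 + 8 = 9

Upper bound = 9


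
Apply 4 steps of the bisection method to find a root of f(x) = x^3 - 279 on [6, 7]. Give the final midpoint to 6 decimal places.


f(x) = x^3 - 279
f(6) = -63 < 0
f(7) = 64 > 0

Step 1: midpoint = (6.000000 + 7.000000)/2 = 6.500000
  f(6.500000) = -4.375000
  f(mid) < 0, so root is in [6.500000, 7.000000]

Step 2: midpoint = (6.500000 + 7.000000)/2 = 6.750000
  f(6.750000) = 28.546875
  f(mid) > 0, so root is in [6.500000, 6.750000]

Step 3: midpoint = (6.500000 + 6.750000)/2 = 6.625000
  f(6.625000) = 11.775391
  f(mid) > 0, so root is in [6.500000, 6.625000]

Step 4: midpoint = (6.500000 + 6.625000)/2 = 6.562500
  f(6.562500) = 3.623291
  f(mid) > 0, so root is in [6.500000, 6.562500]

midpoint = 6.562500


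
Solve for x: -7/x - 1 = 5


Subtract -1 from both sides: -7/x = 6
Multiply both sides by x: -7 = 6 * x
Divide by 6: x = -7/6

x = -7/6


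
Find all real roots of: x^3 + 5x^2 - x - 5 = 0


Let p(x) = x^3 + 5x^2 - x - 5. By the rational root theorem (leading coefficient 1), any rational root is an integer divisor of 5: try ±1, ±2, ... in turn.
Test x = 1: value = 0 ✓, so (x - 1) is a factor.
Synthetic division by (x - 1): bring down 1; 1(1) + 5 = 6; 6(1) - 1 = 5; 5(1) - 5 = 0 → quotient x^2 + 6x + 5, remainder 0.
Solve the quadratic x^2 + 6x + 5 = 0: discriminant = 6^2 - 4(1)(5) = 36 - 20 = 16.
sqrt(16) = 4, so x = (-6 ± 4)/2: x = -1 or x = -5.

x = -5, x = -1, x = 1


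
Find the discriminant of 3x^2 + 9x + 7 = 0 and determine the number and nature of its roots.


For ax^2 + bx + c = 0, discriminant D = b^2 - 4ac
Here a = 3, b = 9, c = 7
D = (9)^2 - 4(3)(7) = 81 - 84 = -3

D = -3 < 0
The equation has no real roots (2 complex conjugate roots).

Discriminant = -3, no real roots (2 complex conjugate roots)


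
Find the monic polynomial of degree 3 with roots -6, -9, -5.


A monic polynomial with roots -6, -9, -5 is:
p(x) = (x + 6)(x + 9)(x + 5)
After multiplying by (x + 6): x + 6
After multiplying by (x + 9): x^2 + 15x + 54
After multiplying by (x + 5): x^3 + 20x^2 + 129x + 270

x^3 + 20x^2 + 129x + 270


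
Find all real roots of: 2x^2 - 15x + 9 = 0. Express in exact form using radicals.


Using the quadratic formula: x = (-b ± sqrt(b^2 - 4ac)) / (2a)
Here a = 2, b = -15, c = 9
Discriminant = b^2 - 4ac = (-15)^2 - 4(2)(9) = 225 - 72 = 153
Since discriminant = 153 > 0, there are two real roots.
x = (15 ± 3*sqrt(17)) / 4
Numerically: x ≈ 6.8423 or x ≈ 0.6577

x = (15 + 3*sqrt(17)) / 4 or x = (15 - 3*sqrt(17)) / 4


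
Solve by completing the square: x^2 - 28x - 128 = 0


Start: x^2 - 28x - 128 = 0
Move constant: x^2 - 28x = 128
Half of -28 is -14, squared is 196
Add 196 to both sides: x^2 - 28x + 196 = 324
(x - 14)^2 = 324
x - 14 = ±18
x = 14 + 18 = 32 or x = 14 - 18 = -4

x = -4, x = 32


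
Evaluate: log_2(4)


We need the exponent such that 2^? = 4
2^2 = 4
Therefore log_2(4) = 2

2


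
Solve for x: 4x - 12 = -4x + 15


Starting with: 4x - 12 = -4x + 15
Move all x terms to left: (4 + 4)x = 15 + 12
Simplify: 8x = 27
Divide both sides by 8: x = 27/8

x = 27/8


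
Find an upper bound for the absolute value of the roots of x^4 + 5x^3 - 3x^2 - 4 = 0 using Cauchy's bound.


Cauchy's bound: all roots r satisfy |r| <= 1 + max(|a_i/a_n|) for i = 0,...,n-1
where a_n is the leading coefficient.

Coefficients: [1, 5, -3, 0, -4]
Leading coefficient a_n = 1
Ratios |a_i/a_n|: 5, 3, 0, 4
Maximum ratio: 5
Cauchy's bound: |r| <= 1 + 5 = 6

Upper bound = 6


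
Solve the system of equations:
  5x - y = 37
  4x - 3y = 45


Using Cramer's rule:
Determinant D = (5)(-3) - (4)(-1) = -15 + 4 = -11
Dx = (37)(-3) - (45)(-1) = -111 + 45 = -66
Dy = (5)(45) - (4)(37) = 225 - 148 = 77
x = Dx/D = -66/-11 = 6
y = Dy/D = 77/-11 = -7

x = 6, y = -7


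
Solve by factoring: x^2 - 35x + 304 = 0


We need two numbers that multiply to 304 and add to -35.
Those numbers are -19 and -16 (since (-19) * (-16) = 304 and (-19) + (-16) = -35).
So x^2 - 35x + 304 = (x - 19)(x - 16) = 0
Setting each factor to zero: x = 19 or x = 16

x = 16, x = 19


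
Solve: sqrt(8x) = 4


Square both sides: 8x = 4^2 = 16
8x = 16 - 0 = 16
x = 2
Check: sqrt(8*2 + 0) = sqrt(16) = 4 ✓

x = 2


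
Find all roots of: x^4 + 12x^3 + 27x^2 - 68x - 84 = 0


Let p(x) = x^4 + 12x^3 + 27x^2 - 68x - 84. By the rational root theorem (leading coefficient 1), any rational root is an integer divisor of 84: try ±1, ±2, ... in turn.
Test x = 1: value = -112 ≠ 0.
Test x = -1: value = 0 ✓, so (x + 1) is a factor.
Synthetic division by (x + 1): bring down 1; 1(-1) + 12 = 11; 11(-1) + 27 = 16; 16(-1) - 68 = -84; (-84)(-1) - 84 = 0 → quotient x^3 + 11x^2 + 16x - 84, remainder 0.
Continue with the quotient x^3 + 11x^2 + 16x - 84 (candidates must divide 84; re-test x = -1 first in case it repeats).
Test x = -1: value = -90 ≠ 0.
Test x = 2: value = 0 ✓, so (x - 2) is a factor.
Synthetic division by (x - 2): bring down 1; 1(2) + 11 = 13; 13(2) + 16 = 42; 42(2) - 84 = 0 → quotient x^2 + 13x + 42, remainder 0.
Solve the quadratic x^2 + 13x + 42 = 0: discriminant = 13^2 - 4(1)(42) = 169 - 168 = 1.
sqrt(1) = 1, so x = (-13 ± 1)/2: x = -6 or x = -7.
Collecting all roots found:

x = -7, x = -6, x = -1, x = 2


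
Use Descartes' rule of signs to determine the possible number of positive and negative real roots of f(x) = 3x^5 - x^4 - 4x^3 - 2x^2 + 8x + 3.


Descartes' rule of signs:

For positive roots, count sign changes in f(x) = 3x^5 - x^4 - 4x^3 - 2x^2 + 8x + 3:
Signs of coefficients: +, -, -, -, +, +
Number of sign changes: 2
Possible positive real roots: 2, 0

For negative roots, examine f(-x) = -3x^5 - x^4 + 4x^3 - 2x^2 - 8x + 3:
Signs of coefficients: -, -, +, -, -, +
Number of sign changes: 3
Possible negative real roots: 3, 1

Positive roots: 2 or 0; Negative roots: 3 or 1


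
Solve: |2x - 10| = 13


An absolute value equation |expr| = 13 gives two cases:
Case 1: 2x - 10 = 13
  2x = 23, so x = 23/2
Case 2: 2x - 10 = -13
  2x = -3, so x = -3/2

x = -3/2, x = 23/2


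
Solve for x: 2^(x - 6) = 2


Express both sides with the same base.
2 = 2^1
Since the bases match, equate exponents: x - 6 = 1
So x = 1 - (-6) = 7

x = 7


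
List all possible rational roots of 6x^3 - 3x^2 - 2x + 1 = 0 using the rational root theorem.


Rational root theorem: possible roots are ±p/q where:
  p divides the constant term (1): p ∈ {1}
  q divides the leading coefficient (6): q ∈ {1, 2, 3, 6}

All possible rational roots: -1, -1/2, -1/3, -1/6, 1/6, 1/3, 1/2, 1

-1, -1/2, -1/3, -1/6, 1/6, 1/3, 1/2, 1


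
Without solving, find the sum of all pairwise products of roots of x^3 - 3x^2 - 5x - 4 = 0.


By Vieta's formulas for x^3 + bx^2 + cx + d = 0:
  r1 + r2 + r3 = -b/a = 3
  r1*r2 + r1*r3 + r2*r3 = c/a = -5
  r1*r2*r3 = -d/a = 4


Sum of pairwise products = -5


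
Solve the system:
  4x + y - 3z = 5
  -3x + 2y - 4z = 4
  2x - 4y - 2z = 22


Using Cramer's rule. Expand each determinant along the first row.
D  = 4*[2*(-2) - (-4)*(-4)] - 1*[(-3)*(-2) - (-4)*2] + (-3)*[(-3)*(-4) - 2*2]
  = 4*(-20) - 1*(14) + (-3)*(8) = -118
Dx = 5*[2*(-2) - (-4)*(-4)] - 1*[4*(-2) - (-4)*22] + (-3)*[4*(-4) - 2*22]
  = 5*(-20) - 1*(80) + (-3)*(-60) = 0
Dy = 4*[4*(-2) - (-4)*22] - 5*[(-3)*(-2) - (-4)*2] + (-3)*[(-3)*22 - 4*2]
  = 4*(80) - 5*(14) + (-3)*(-74) = 472
Dz = 4*[2*22 - 4*(-4)] - 1*[(-3)*22 - 4*2] + 5*[(-3)*(-4) - 2*2]
  = 4*(60) - 1*(-74) + 5*(8) = 354
x = Dx/D = 0/-118 = 0, y = Dy/D = 472/-118 = -4, z = Dz/D = 354/-118 = -3
Check eq1: (4)(0) + (1)(-4) + (-3)(-3) = 5 = 5 ✓
Check eq2: (-3)(0) + (2)(-4) + (-4)(-3) = 4 = 4 ✓
Check eq3: (2)(0) + (-4)(-4) + (-2)(-3) = 22 = 22 ✓

x = 0, y = -4, z = -3


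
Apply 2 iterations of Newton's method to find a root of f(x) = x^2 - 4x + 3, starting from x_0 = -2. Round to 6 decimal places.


Newton's method: x_(n+1) = x_n - f(x_n)/f'(x_n)
f(x) = x^2 - 4x + 3
f'(x) = 2x - 4

Iteration 1:
  f(-2.000000) = 15.000000
  f'(-2.000000) = -8.000000
  x_1 = -2.000000 - (15.000000)/(-8.000000) = -0.125000

Iteration 2:
  f(-0.125000) = 3.515625
  f'(-0.125000) = -4.250000
  x_2 = -0.125000 - (3.515625)/(-4.250000) = 0.702206

x_2 = 0.702206


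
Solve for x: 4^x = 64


Express both sides with the same base.
64 = 4^3
Since the bases match: x = 3

x = 3


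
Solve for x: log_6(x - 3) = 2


Convert to exponential form: x - 3 = 6^2 = 36
x = 36 + 3 = 39
Check: log_6(39 - 3) = log_6(36) = log_6(36) = 2 ✓

x = 39


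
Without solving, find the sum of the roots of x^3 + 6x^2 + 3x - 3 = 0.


By Vieta's formulas for x^3 + bx^2 + cx + d = 0:
  r1 + r2 + r3 = -b/a = -6
  r1*r2 + r1*r3 + r2*r3 = c/a = 3
  r1*r2*r3 = -d/a = 3


Sum = -6


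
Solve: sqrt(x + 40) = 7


Square both sides: x + 40 = 7^2 = 49
x = 49 - 40 = 9
x = 9
Check: sqrt(1*9 + 40) = sqrt(49) = 7 ✓

x = 9


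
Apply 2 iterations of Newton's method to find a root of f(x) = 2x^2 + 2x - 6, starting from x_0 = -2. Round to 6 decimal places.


Newton's method: x_(n+1) = x_n - f(x_n)/f'(x_n)
f(x) = 2x^2 + 2x - 6
f'(x) = 4x + 2

Iteration 1:
  f(-2.000000) = -2.000000
  f'(-2.000000) = -6.000000
  x_1 = -2.000000 - (-2.000000)/(-6.000000) = -2.333333

Iteration 2:
  f(-2.333333) = 0.222222
  f'(-2.333333) = -7.333333
  x_2 = -2.333333 - (0.222222)/(-7.333333) = -2.303030

x_2 = -2.303030


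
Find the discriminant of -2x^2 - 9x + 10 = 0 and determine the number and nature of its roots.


For ax^2 + bx + c = 0, discriminant D = b^2 - 4ac
Here a = -2, b = -9, c = 10
D = (-9)^2 - 4(-2)(10) = 81 + 80 = 161

D = 161 > 0 but not a perfect square
The equation has 2 distinct real irrational roots.

Discriminant = 161, 2 distinct real irrational roots


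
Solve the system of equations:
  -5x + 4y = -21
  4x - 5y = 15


Using Cramer's rule:
Determinant D = (-5)(-5) - (4)(4) = 25 - 16 = 9
Dx = (-21)(-5) - (15)(4) = 105 - 60 = 45
Dy = (-5)(15) - (4)(-21) = -75 + 84 = 9
x = Dx/D = 45/9 = 5
y = Dy/D = 9/9 = 1

x = 5, y = 1


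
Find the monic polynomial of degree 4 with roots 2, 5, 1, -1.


A monic polynomial with roots 2, 5, 1, -1 is:
p(x) = (x - 2)(x - 5)(x - 1)(x + 1)
After multiplying by (x - 2): x - 2
After multiplying by (x - 5): x^2 - 7x + 10
After multiplying by (x - 1): x^3 - 8x^2 + 17x - 10
After multiplying by (x + 1): x^4 - 7x^3 + 9x^2 + 7x - 10

x^4 - 7x^3 + 9x^2 + 7x - 10


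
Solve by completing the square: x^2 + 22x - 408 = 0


Start: x^2 + 22x - 408 = 0
Move constant: x^2 + 22x = 408
Half of 22 is 11, squared is 121
Add 121 to both sides: x^2 + 22x + 121 = 529
(x + 11)^2 = 529
x + 11 = ±23
x = -11 + 23 = 12 or x = -11 - 23 = -34

x = -34, x = 12


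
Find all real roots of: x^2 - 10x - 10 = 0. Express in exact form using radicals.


Using the quadratic formula: x = (-b ± sqrt(b^2 - 4ac)) / (2a)
Here a = 1, b = -10, c = -10
Discriminant = b^2 - 4ac = (-10)^2 - 4(1)(-10) = 100 + 40 = 140
Since discriminant = 140 > 0, there are two real roots.
x = (10 ± 2*sqrt(35)) / 2
Simplifying: x = 5 ± sqrt(35)
Numerically: x ≈ 10.9161 or x ≈ -0.9161

x = 5 + sqrt(35) or x = 5 - sqrt(35)


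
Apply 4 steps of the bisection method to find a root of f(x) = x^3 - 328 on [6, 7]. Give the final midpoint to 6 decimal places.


f(x) = x^3 - 328
f(6) = -112 < 0
f(7) = 15 > 0

Step 1: midpoint = (6.000000 + 7.000000)/2 = 6.500000
  f(6.500000) = -53.375000
  f(mid) < 0, so root is in [6.500000, 7.000000]

Step 2: midpoint = (6.500000 + 7.000000)/2 = 6.750000
  f(6.750000) = -20.453125
  f(mid) < 0, so root is in [6.750000, 7.000000]

Step 3: midpoint = (6.750000 + 7.000000)/2 = 6.875000
  f(6.875000) = -3.048828
  f(mid) < 0, so root is in [6.875000, 7.000000]

Step 4: midpoint = (6.875000 + 7.000000)/2 = 6.937500
  f(6.937500) = 5.894287
  f(mid) > 0, so root is in [6.875000, 6.937500]

midpoint = 6.937500
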